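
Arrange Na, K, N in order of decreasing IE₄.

Consider each +3 ion: Na³⁺ is already 2 electrons into the core; K³⁺ is already 2 electrons into the core; N³⁺ still has 2 valence electrons.
Usually core removal costs more than valence removal, but here the competition is close: a tightly held n=2 valence electron can cost more to remove than an n=3 core electron, so the actual values have to decide it.
The numbers (kJ/mol): Na 9543, K 5877, N 7475.
Hence IE_4: K < N < Na.

Na, N, K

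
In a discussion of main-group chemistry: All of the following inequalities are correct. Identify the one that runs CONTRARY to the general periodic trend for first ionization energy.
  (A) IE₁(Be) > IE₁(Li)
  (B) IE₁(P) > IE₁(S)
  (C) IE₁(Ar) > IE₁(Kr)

(B)

The general trend: first ionization energy increases across a period and decreases down a group.
(A) Be (period 2, group 2) vs Li (period 2, group 1): the stated order agrees with the simple trend.
(B) P (period 3, group 15) vs S (period 3, group 16): the stated order contradicts the simple trend.
(C) Ar (period 3, group 18) vs Kr (period 4, group 18): the stated order agrees with the simple trend.
The exception is (B): S (3p⁴) ionizes more easily than half-filled P (3p³) because the paired 3p electron in S is pushed out by e⁻–e⁻ repulsion.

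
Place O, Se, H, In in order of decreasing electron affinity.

Se > O > H > In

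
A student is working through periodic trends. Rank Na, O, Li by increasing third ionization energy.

IE_3 is the cost of taking one more electron from the +2 cation: Na²⁺ is already 1 electron into the core; O²⁺ still has 4 valence electrons; Li²⁺ is already 1 electron into the core.
Core electrons are held far more tightly than valence electrons, so Na and Li top the IE_3 order.
Approximate IE_3 values (kJ/mol): Na 6910, O 5300, Li 11815.
Overall IE_3 order: O < Na < Li.

O < Na < Li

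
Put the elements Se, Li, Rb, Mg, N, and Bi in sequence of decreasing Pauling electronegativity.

Li is in period 2, group 1; N is in period 2, group 15; Mg is in period 3, group 2; Se is in period 4, group 16; Rb is in period 5, group 1; Bi is in period 6, group 15.
Smaller atoms with higher effective nuclear charge are more electronegative.
Neither a single period nor a single group — weigh both effects.
Li > Rb: they share group 1; the group trend gives Li the larger value.
Mg > Li: the two effects oppose for this pair; the across-period effect wins (1.31 vs 0.98).
Bi > Mg: period and group pull opposite ways; the across-period shift dominates (2.02 vs 1.31).
Se > Bi: both effects reinforce here, so Se is clearly the higher of the two.
N > Se: the two effects oppose for this pair; the down-group effect wins (3.04 vs 2.55).
For reference (Pauling): Li 0.98, N 3.04, Mg 1.31, Se 2.55, Rb 0.82, Bi 2.02.
So from highest to lowest: N > Se > Bi > Mg > Li > Rb.

N > Se > Bi > Mg > Li > Rb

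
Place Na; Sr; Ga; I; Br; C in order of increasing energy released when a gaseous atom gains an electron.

Sr, Ga, Na, C, I, Br

C is in period 2, group 14; Na is in period 3, group 1; Ga is in period 4, group 13; Br is in period 4, group 17; Sr is in period 5, group 2; I is in period 5, group 17.
Atoms with high Z_eff and room in the valence shell (especially the halogens) have the most exothermic electron affinities.
These span different periods and groups, so the two trends combine.
Ga > Sr: both effects reinforce here, so Ga is clearly the higher of the two.
Na > Ga: the two effects oppose for this pair; the down-group effect wins (53 vs 29 kJ/mol).
C > Na: relative to Na, both the across-period and down-group shifts push C's electron affinity up.
I > C: period and group pull opposite ways; the across-period shift dominates (295 vs 122 kJ/mol).
Br > I: Br sits above I in group 17, so the down-group effect alone puts Br higher.
Approximate values (kJ/mol): C 122, Na 53, Ga 29, Br 325, Sr 5, I 295.
So from lowest to highest: Sr < Ga < Na < C < I < Br.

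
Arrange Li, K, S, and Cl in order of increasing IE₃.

S < Cl < K < Li

The third ionization energy removes an electron from the +2 ion. For each element: Li²⁺ is already 1 electron into the core; K²⁺ is already 1 electron into the core; S²⁺ still has 4 valence electrons; Cl²⁺ still has 5 valence electrons.
Breaking into a closed-shell core is much more expensive than removing a leftover valence electron — K and Li have the largest IE_3 here.
Valence configurations: S²⁺ [Ne]3s²3p², Cl²⁺ [Ne]3s²3p³.
The numbers (kJ/mol): Li 11815, K 4420, S 3357, Cl 3822.
So the third ionization energies run S < Cl < K < Li.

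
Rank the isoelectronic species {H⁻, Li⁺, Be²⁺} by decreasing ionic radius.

H⁻ > Li⁺ > Be²⁺

All of these have 2 electrons, so size is governed by nuclear charge alone: the more protons, the stronger the pull on the same electron cloud, and the smaller the ion.
Nuclear charges: Be²⁺ (Z=4), Li⁺ (Z=3), H⁻ (Z=1).
Largest to smallest: H⁻ > Li⁺ > Be²⁺.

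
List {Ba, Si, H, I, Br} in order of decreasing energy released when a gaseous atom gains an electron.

Br, I, Si, H, Ba

Atoms with high Z_eff and room in the valence shell (especially the halogens) have the most exothermic electron affinities.
These span different periods and groups, so the two trends combine.
H > Ba: period and group pull opposite ways; the down-group shift dominates (73 vs 14 kJ/mol).
Si > H: the two effects oppose for this pair; the across-period effect wins (134 vs 73 kJ/mol).
I > Si: period and group pull opposite ways; the across-period shift dominates (295 vs 134 kJ/mol).
Br > I: they share group 17; the group trend gives Br the larger value.
Tabulated electron affinity (kJ/mol): H 73, Si 134, Br 325, I 295, Ba 14.
So from highest to lowest: Br > I > Si > H > Ba.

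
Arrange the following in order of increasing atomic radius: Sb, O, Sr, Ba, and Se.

Across a period the added protons contract the valence shell; down a group each new principal shell makes the atom larger.
Neither a single period nor a single group — weigh both effects.
Se > O: they share group 16; the group trend gives Se the larger value.
Sb > Se: relative to Se, both the across-period and down-group shifts push Sb's atomic radius up.
Sr > Sb: both are in period 5; the period trend gives Sr the larger value.
Ba > Sr: they share group 2; the group trend gives Ba the larger value.
Approximate values (pm): O 63, Se 116, Sr 185, Sb 140, Ba 196.
So from smallest to largest: O < Se < Sb < Sr < Ba.

O, Se, Sb, Sr, Ba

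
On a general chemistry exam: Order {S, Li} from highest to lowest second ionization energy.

Li, S

The second ionization energy removes an electron from the +1 ion. For each element: S⁺ still has 5 valence electrons; Li⁺ is the bare [He] core.
Breaking into a closed-shell core is much more expensive than removing a leftover valence electron — Li has the largest IE_2 here.
The numbers (kJ/mol): S 2252, Li 7298.
Putting it together, IE_2: S < Li.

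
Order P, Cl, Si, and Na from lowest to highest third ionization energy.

IE_3 is the cost of taking one more electron from the +2 cation: P²⁺ still has 3 valence electrons; Cl²⁺ still has 5 valence electrons; Si²⁺ still has 2 valence electrons; Na²⁺ is already 1 electron into the core.
Breaking into a closed-shell core is much more expensive than removing a leftover valence electron — Na has the largest IE_3 here.
Valence configurations: P²⁺ [Ne]3s²3p¹, Cl²⁺ [Ne]3s²3p³, Si²⁺ [Ne]3s².
P²⁺ loses a lone 3p electron whereas Si²⁺ must break into a filled 3s² pair, so IE_3(Si) > IE_3(P) even though P has the higher nuclear charge.
Approximate IE_3 values (kJ/mol): P 2914, Cl 3822, Si 3232, Na 6910.
Putting it together, IE_3: P < Si < Cl < Na.

P, Si, Cl, Na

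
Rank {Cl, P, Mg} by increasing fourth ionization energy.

P < Cl < Mg

The fourth ionization energy removes an electron from the +3 ion. For each element: Cl³⁺ still has 4 valence electrons; P³⁺ still has 2 valence electrons; Mg³⁺ is already 1 electron into the core.
Pulling an electron out of a noble-gas core costs far more than removing a remaining valence electron, so Mg sits at the high end of IE_4.
Valence configurations: Cl³⁺ [Ne]3s²3p², P³⁺ [Ne]3s².
The numbers (kJ/mol): Cl 5159, P 4964, Mg 10543.
So the fourth ionization energies run P < Cl < Mg.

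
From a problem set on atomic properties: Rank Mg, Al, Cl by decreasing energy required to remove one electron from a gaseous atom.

Cl > Mg > Al

IE₁ increases left→right with effective nuclear charge and decreases top→bottom as the valence shell moves farther out.
All lie in period 3; the across-period trend (first ionization energy increases left to right) applies, with the exception below.
Note the exception: Mg has a higher first ionization energy than Al, contrary to the simple trend — Al's single 3p electron is easier to remove than one from Mg's filled 3s².
Approximate values (kJ/mol): Mg 738, Al 578, Cl 1251.
So from highest to lowest: Cl > Mg > Al.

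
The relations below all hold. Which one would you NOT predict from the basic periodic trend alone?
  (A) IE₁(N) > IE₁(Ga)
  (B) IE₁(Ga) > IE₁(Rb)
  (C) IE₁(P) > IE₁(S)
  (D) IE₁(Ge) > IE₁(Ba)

(C)

The general trend: first ionisation energy increases across a period and decreases down a group.
(A) N (period 2, group 15) vs Ga (period 4, group 13): the stated order agrees with the simple trend.
(B) Ga (period 4, group 13) vs Rb (period 5, group 1): the stated order agrees with the simple trend.
(C) P (period 3, group 15) vs S (period 3, group 16): the stated order contradicts the simple trend.
(D) Ge (period 4, group 14) vs Ba (period 6, group 2): the stated order agrees with the simple trend.
The exception is (C): S (3p⁴) ionizes more easily than half-filled P (3p³) because the paired 3p electron in S is pushed out by e⁻–e⁻ repulsion.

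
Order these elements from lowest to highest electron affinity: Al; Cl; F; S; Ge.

Al < Ge < S < F < Cl

F is in period 2, group 17; Al is in period 3, group 13; S is in period 3, group 16; Cl is in period 3, group 17; Ge is in period 4, group 14.
Atoms with high Z_eff and room in the valence shell (especially the halogens) have the most exothermic electron affinities.
Neither a single period nor a single group — weigh both effects.
Ge > Al: the two effects oppose for this pair; the across-period effect wins (119 vs 42 kJ/mol).
S > Ge: both effects reinforce here, so S is clearly the higher of the two.
F > S: relative to S, both the across-period and down-group shifts push F's electron affinity up.
Cl > F: this pair runs against the simple trend — see the exception note.
Note the exception: Cl has a higher electron affinity than F, contrary to the simple trend — F's small 2p subshell makes the incoming electron feel strong e⁻–e⁻ repulsion, so Cl actually releases more energy on gaining an electron.
Tabulated electron affinity (kJ/mol): F 328, Al 42, S 200, Cl 349, Ge 119.
So from lowest to highest: Al < Ge < S < F < Cl.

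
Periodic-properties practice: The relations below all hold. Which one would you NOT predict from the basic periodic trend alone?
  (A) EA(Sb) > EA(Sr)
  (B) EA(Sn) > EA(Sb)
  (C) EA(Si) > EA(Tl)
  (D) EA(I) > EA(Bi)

(B)

The general trend: electron affinity increases across a period and decreases down a group.
(A) Sb (period 5, group 15) vs Sr (period 5, group 2): the stated order agrees with the simple trend.
(B) Sn (period 5, group 14) vs Sb (period 5, group 15): the stated order contradicts the simple trend.
(C) Si (period 3, group 14) vs Tl (period 6, group 13): the stated order agrees with the simple trend.
(D) I (period 5, group 17) vs Bi (period 6, group 15): the stated order agrees with the simple trend.
The exception is (B): adding an electron to Sb's half-filled 5p³ is unfavourable, so Sn has the more exothermic EA.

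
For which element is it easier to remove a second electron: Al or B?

Al

After 1 electron has been removed, what remains? Al⁺ still has 2 valence electrons; B⁺ still has 2 valence electrons.
All are still removing valence electrons, so compare the +1 ions as you would atoms: IE_2 generally rises across a period (higher Z_eff) and falls down a group (larger shell), subject to the usual subshell exceptions.
Valence configurations: Al⁺ [Ne]3s², B⁺ [He]2s².
The numbers (kJ/mol): Al 1817, B 2427.
Hence IE_2: Al < B.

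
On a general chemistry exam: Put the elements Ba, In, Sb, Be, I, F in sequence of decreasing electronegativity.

Be is in period 2, group 2; F is in period 2, group 17; In is in period 5, group 13; Sb is in period 5, group 15; I is in period 5, group 17; Ba is in period 6, group 2.
EN rises left→right (higher Z_eff, smaller atoms) and falls top→bottom (larger, more shielded atoms).
These span different periods and groups, so the two trends combine.
Be > Ba: Be sits above Ba in group 2, so the down-group effect alone puts Be higher.
In > Be: the two effects oppose for this pair; the across-period effect wins (1.78 vs 1.57).
Sb > In: Sb lies to the right of In in period 5, so the across-period effect alone puts Sb higher.
I > Sb: I lies to the right of Sb in period 5, so the across-period effect alone puts I higher.
F > I: they share group 17; the group trend gives F the larger value.
Approximate values (Pauling): Be 1.57, F 3.98, In 1.78, Sb 2.05, I 2.66, Ba 0.89.
So from highest to lowest: F > I > Sb > In > Be > Ba.

F > I > Sb > In > Be > Ba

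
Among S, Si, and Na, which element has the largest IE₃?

Na

Consider each +2 ion: S²⁺ still has 4 valence electrons; Si²⁺ still has 2 valence electrons; Na²⁺ is already 1 electron into the core.
Core electrons are held far more tightly than valence electrons, so Na tops the IE_3 order.
Valence configurations: S²⁺ [Ne]3s²3p², Si²⁺ [Ne]3s².
The numbers (kJ/mol): S 3357, Si 3232, Na 6910.
So the third ionization energies run Si < S < Na.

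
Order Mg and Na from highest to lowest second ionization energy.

Na > Mg

IE_2 is the cost of taking one more electron from the +1 cation: Mg⁺ still has 1 valence electron; Na⁺ is the bare [Ne] core.
Core electrons are held far more tightly than valence electrons, so Na tops the IE_2 order.
The numbers (kJ/mol): Mg 1451, Na 4562.
Putting it together, IE_2: Mg < Na.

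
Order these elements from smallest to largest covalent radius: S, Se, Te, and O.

O < S < Se < Te

O is in period 2, group 16; S is in period 3, group 16; Se is in period 4, group 16; Te is in period 5, group 16.
Radius decreases left→right (rising Z_eff, same n) and increases top→bottom (higher n).
All are in group 16, so atomic radius increases down the group.
So from smallest to largest: O < S < Se < Te.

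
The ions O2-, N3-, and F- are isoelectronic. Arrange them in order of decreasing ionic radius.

All of these have 10 electrons, so size is governed by nuclear charge alone: the more protons, the stronger the pull on the same electron cloud, and the smaller the ion.
Nuclear charges: F- (Z=9), O2- (Z=8), N3- (Z=7).
Largest to smallest: N3- > O2- > F-.

N3- > O2- > F-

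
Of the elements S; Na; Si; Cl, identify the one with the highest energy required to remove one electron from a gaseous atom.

Cl

Na is in period 3, group 1; Si is in period 3, group 14; S is in period 3, group 16; Cl is in period 3, group 17.
Across a period the outer electron is held more tightly (higher IE₁); down a group it sits in a higher shell, more shielded, and comes off more easily.
All lie in period 3, so first ionization energy increases left to right.
The highest energy required to remove one electron from a gaseous atom among these belongs to Cl.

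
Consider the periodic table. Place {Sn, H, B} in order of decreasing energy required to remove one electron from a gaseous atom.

H, B, Sn

H is in period 1, group 1; B is in period 2, group 13; Sn is in period 5, group 14.
Removing the outermost electron gets harder across a period and easier down a group.
These span different periods and groups, so the two trends combine.
B > Sn: the two effects oppose for this pair; the down-group effect wins (801 vs 709 kJ/mol).
H > B: period and group pull opposite ways; the down-group shift dominates (1312 vs 801 kJ/mol).
Approximate values (kJ/mol): H 1312, B 801, Sn 709.
So from highest to lowest: H > B > Sn.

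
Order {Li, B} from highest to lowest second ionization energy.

After 1 electron has been removed, what remains? Li⁺ is the bare [He] core; B⁺ still has 2 valence electrons.
Breaking into a closed-shell core is much more expensive than removing a leftover valence electron — Li has the largest IE_2 here.
The numbers (kJ/mol): Li 7298, B 2427.
So the second ionization energies run B < Li.

Li > B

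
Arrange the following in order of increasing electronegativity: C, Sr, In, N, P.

Sr, In, P, C, N

C is in period 2, group 14; N is in period 2, group 15; P is in period 3, group 15; Sr is in period 5, group 2; In is in period 5, group 13.
Electronegativity increases across a period and decreases down a group, tracking effective nuclear charge and atomic size.
These span different periods and groups, so the two trends combine.
In > Sr: both are in period 5; the period trend gives In the larger value.
P > In: relative to In, both the across-period and down-group shifts push P's electronegativity up.
C > P: period and group pull opposite ways; the down-group shift dominates (2.55 vs 2.19).
N > C: both are in period 2; the period trend gives N the larger value.
Tabulated electronegativity (Pauling): C 2.55, N 3.04, P 2.19, Sr 0.95, In 1.78.
So from lowest to highest: Sr < In < P < C < N.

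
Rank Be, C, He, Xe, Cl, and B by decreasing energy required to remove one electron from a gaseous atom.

He, Cl, Xe, C, Be, B

He is in period 1, group 18; Be is in period 2, group 2; B is in period 2, group 13; C is in period 2, group 14; Cl is in period 3, group 17; Xe is in period 5, group 18.
IE₁ increases left→right with effective nuclear charge and decreases top→bottom as the valence shell moves farther out.
These span different periods and groups, so the two trends combine.
Be > B: this pair runs against the simple trend — see the exception note.
C > Be: C lies to the right of Be in period 2, so the across-period effect alone puts C higher.
Xe > C: the two effects oppose for this pair; the across-period effect wins (1170 vs 1086 kJ/mol).
Cl > Xe: the two effects oppose for this pair; the down-group effect wins (1251 vs 1170 kJ/mol).
He > Cl: relative to Cl, both the across-period and down-group shifts push He's first ionization energy up.
Note the exception: Be has a higher first ionization energy than B, contrary to the simple trend — removing B's lone 2p electron is easier than breaking Be's filled 2s².
For reference (kJ/mol): He 2372, Be 900, B 801, C 1086, Cl 1251, Xe 1170.
So from highest to lowest: He > Cl > Xe > C > Be > B.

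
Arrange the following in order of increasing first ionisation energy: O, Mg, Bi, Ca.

Ca < Bi < Mg < O

O is in period 2, group 16; Mg is in period 3, group 2; Ca is in period 4, group 2; Bi is in period 6, group 15.
Removing the outermost electron gets harder across a period and easier down a group.
Here both period and group differ, so the two effects have to be weighed against each other.
Bi > Ca: period and group pull opposite ways; the across-period shift dominates (703 vs 590 kJ/mol).
Mg > Bi: period and group pull opposite ways; the down-group shift dominates (738 vs 703 kJ/mol).
O > Mg: relative to Mg, both the across-period and down-group shifts push O's first ionization energy up.
Approximate values (kJ/mol): O 1314, Mg 738, Ca 590, Bi 703.
So from lowest to highest: Ca < Bi < Mg < O.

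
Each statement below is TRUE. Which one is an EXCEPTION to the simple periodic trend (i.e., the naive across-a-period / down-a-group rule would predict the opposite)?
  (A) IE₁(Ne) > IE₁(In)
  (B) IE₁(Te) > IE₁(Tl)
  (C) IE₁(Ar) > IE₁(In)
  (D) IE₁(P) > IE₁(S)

The general trend: first ionisation energy increases across a period and decreases down a group.
(A) Ne (period 2, group 18) vs In (period 5, group 13): the stated order agrees with the simple trend.
(B) Te (period 5, group 16) vs Tl (period 6, group 13): the stated order agrees with the simple trend.
(C) Ar (period 3, group 18) vs In (period 5, group 13): the stated order agrees with the simple trend.
(D) P (period 3, group 15) vs S (period 3, group 16): the stated order contradicts the simple trend.
The exception is (D): S (3p⁴) ionizes more easily than half-filled P (3p³) because the paired 3p electron in S is pushed out by e⁻–e⁻ repulsion.

(D)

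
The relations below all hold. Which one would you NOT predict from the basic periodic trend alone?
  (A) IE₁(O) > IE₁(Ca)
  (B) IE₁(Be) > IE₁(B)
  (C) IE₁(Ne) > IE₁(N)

(B)

The general trend: first ionisation energy increases across a period and decreases down a group.
(A) O (period 2, group 16) vs Ca (period 4, group 2): the stated order agrees with the simple trend.
(B) Be (period 2, group 2) vs B (period 2, group 13): the stated order contradicts the simple trend.
(C) Ne (period 2, group 18) vs N (period 2, group 15): the stated order agrees with the simple trend.
The exception is (B): removing B's lone 2p electron is easier than breaking Be's filled 2s².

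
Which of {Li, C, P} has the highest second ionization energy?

The second ionization energy removes an electron from the +1 ion. For each element: Li⁺ is the bare [He] core; C⁺ still has 3 valence electrons; P⁺ still has 4 valence electrons.
Pulling an electron out of a noble-gas core costs far more than removing a remaining valence electron, so Li sits at the high end of IE_2.
Valence configurations: C⁺ [He]2s²2p¹, P⁺ [Ne]3s²3p².
Tabulated IE_2 (kJ/mol): Li 7298, C 2353, P 1907.
Putting it together, IE_2: P < C < Li.

Li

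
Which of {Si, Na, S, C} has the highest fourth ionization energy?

Na

IE_4 is the cost of taking one more electron from the +3 cation: Si³⁺ still has 1 valence electron; Na³⁺ is already 2 electrons into the core; S³⁺ still has 3 valence electrons; C³⁺ still has 1 valence electron.
Breaking into a closed-shell core is much more expensive than removing a leftover valence electron — Na has the largest IE_4 here.
Valence configurations: Si³⁺ [Ne]3s¹, S³⁺ [Ne]3s²3p¹, C³⁺ [He]2s¹.
Tabulated IE_4 (kJ/mol): Si 4356, Na 9543, S 4556, C 6223.
So the fourth ionization energies run Si < S < C < Na.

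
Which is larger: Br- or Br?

Forming Br- adds 1 electron to Br. More electron–electron repulsion in the same shell, with unchanged nuclear charge, lets the cloud expand.
An anion is larger than its parent atom: Br- > Br.

Br-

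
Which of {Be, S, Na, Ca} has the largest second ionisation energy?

Na

Consider each +1 ion: Be⁺ still has 1 valence electron; S⁺ still has 5 valence electrons; Na⁺ is the bare [Ne] core; Ca⁺ still has 1 valence electron.
Breaking into a closed-shell core is much more expensive than removing a leftover valence electron — Na has the largest IE_2 here.
Valence configurations: Be⁺ [He]2s¹, S⁺ [Ne]3s²3p³, Ca⁺ [Ar]4s¹.
The numbers (kJ/mol): Be 1757, S 2252, Na 4562, Ca 1145.
Putting it together, IE_2: Ca < Be < S < Na.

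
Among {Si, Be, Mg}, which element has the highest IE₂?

The second ionization energy removes an electron from the +1 ion. For each element: Si⁺ still has 3 valence electrons; Be⁺ still has 1 valence electron; Mg⁺ still has 1 valence electron.
All are still removing valence electrons, so compare the +1 ions as you would atoms: IE_2 generally rises across a period (higher Z_eff) and falls down a group (larger shell), subject to the usual subshell exceptions.
Valence configurations: Si⁺ [Ne]3s²3p¹, Be⁺ [He]2s¹, Mg⁺ [Ne]3s¹.
Approximate IE_2 values (kJ/mol): Si 1577, Be 1757, Mg 1451.
Putting it together, IE_2: Mg < Si < Be.

Be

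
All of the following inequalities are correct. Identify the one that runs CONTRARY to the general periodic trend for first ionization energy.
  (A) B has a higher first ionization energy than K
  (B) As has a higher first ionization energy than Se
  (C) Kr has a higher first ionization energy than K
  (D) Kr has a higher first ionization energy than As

(B)

The general trend: first ionization energy increases across a period and decreases down a group.
(A) B (period 2, group 13) vs K (period 4, group 1): the stated order agrees with the simple trend.
(B) As (period 4, group 15) vs Se (period 4, group 16): the stated order contradicts the simple trend.
(C) Kr (period 4, group 18) vs K (period 4, group 1): the stated order agrees with the simple trend.
(D) Kr (period 4, group 18) vs As (period 4, group 15): the stated order agrees with the simple trend.
The exception is (B): Se (4p⁴) ionizes more easily than half-filled As (4p³).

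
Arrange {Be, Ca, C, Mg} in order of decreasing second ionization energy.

C > Be > Mg > Ca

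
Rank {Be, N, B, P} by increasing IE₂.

Be < P < B < N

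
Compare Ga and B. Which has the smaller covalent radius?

B is in period 2, group 13; Ga is in period 4, group 13.
Moving right in a period, electrons are added to the same shell under a stronger nuclear pull, so atoms get smaller; moving down, a new shell is opened and atoms get larger.
All are in group 13, so atomic radius increases down the group.
So B has the smaller covalent radius (B < Ga).

B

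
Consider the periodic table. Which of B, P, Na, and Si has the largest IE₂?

Na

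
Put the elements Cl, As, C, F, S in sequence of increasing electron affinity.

As < C < S < F < Cl

C is in period 2, group 14; F is in period 2, group 17; S is in period 3, group 16; Cl is in period 3, group 17; As is in period 4, group 15.
Electron affinity generally becomes more exothermic across a period toward the halogens and less exothermic down a group.
Here both period and group differ, so the two effects have to be weighed against each other.
C > As: period and group pull opposite ways; the down-group shift dominates (122 vs 78 kJ/mol).
S > C: the two effects oppose for this pair; the across-period effect wins (200 vs 122 kJ/mol).
F > S: relative to S, both the across-period and down-group shifts push F's electron affinity up.
Cl > F: this pair runs against the simple trend — see the exception note.
Note the exception: Cl has a higher electron affinity than F, contrary to the simple trend — F's small 2p subshell makes the incoming electron feel strong e⁻–e⁻ repulsion, so Cl actually releases more energy on gaining an electron.
Approximate values (kJ/mol): C 122, F 328, S 200, Cl 349, As 78.
So from lowest to highest: As < C < S < F < Cl.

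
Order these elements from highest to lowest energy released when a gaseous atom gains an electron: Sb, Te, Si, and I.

Si is in period 3, group 14; Sb is in period 5, group 15; Te is in period 5, group 16; I is in period 5, group 17.
EA tends to increase across a period and decrease down a group, though the pattern is less regular than for IE or radius.
These span different periods and groups, so the two trends combine.
Si > Sb: the two effects oppose for this pair; the down-group effect wins (134 vs 103 kJ/mol).
Te > Si: period and group pull opposite ways; the across-period shift dominates (190 vs 134 kJ/mol).
I > Te: I lies to the right of Te in period 5, so the across-period effect alone puts I higher.
Tabulated electron affinity (kJ/mol): Si 134, Sb 103, Te 190, I 295.
So from highest to lowest: I > Te > Si > Sb.

I > Te > Si > Sb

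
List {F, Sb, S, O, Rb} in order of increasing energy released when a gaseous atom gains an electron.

Rb < Sb < O < S < F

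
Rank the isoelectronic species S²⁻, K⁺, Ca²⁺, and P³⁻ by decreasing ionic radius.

All of these have 18 electrons, so size is governed by nuclear charge alone: the more protons, the stronger the pull on the same electron cloud, and the smaller the ion.
Nuclear charges: Ca²⁺ (Z=20), K⁺ (Z=19), S²⁻ (Z=16), P³⁻ (Z=15).
Largest to smallest: P³⁻ > S²⁻ > K⁺ > Ca²⁺.

P³⁻ > S²⁻ > K⁺ > Ca²⁺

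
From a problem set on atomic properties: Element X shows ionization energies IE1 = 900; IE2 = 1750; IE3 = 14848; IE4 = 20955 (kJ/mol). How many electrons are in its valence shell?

2

Look for the largest jump between consecutive ionization energies: IE3/IE2 ≈ 8.5, far larger than any earlier ratio.
That jump marks the point where a core electron is being removed. So the atom has 2 valence electrons.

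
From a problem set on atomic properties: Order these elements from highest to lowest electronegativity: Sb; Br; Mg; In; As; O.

O is in period 2, group 16; Mg is in period 3, group 2; As is in period 4, group 15; Br is in period 4, group 17; In is in period 5, group 13; Sb is in period 5, group 15.
Atoms toward the upper right of the periodic table pull bonding electrons most strongly.
Neither a single period nor a single group — weigh both effects.
In > Mg: period and group pull opposite ways; the across-period shift dominates (1.78 vs 1.31).
Sb > In: both are in period 5; the period trend gives Sb the larger value.
As > Sb: they share group 15; the group trend gives As the larger value.
Br > As: both are in period 4; the period trend gives Br the larger value.
O > Br: period and group pull opposite ways; the down-group shift dominates (3.44 vs 2.96).
Tabulated electronegativity (Pauling): O 3.44, Mg 1.31, As 2.18, Br 2.96, In 1.78, Sb 2.05.
So from highest to lowest: O > Br > As > Sb > In > Mg.

O > Br > As > Sb > In > Mg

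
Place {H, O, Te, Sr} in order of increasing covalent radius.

H is in period 1, group 1; O is in period 2, group 16; Sr is in period 5, group 2; Te is in period 5, group 16.
Radius decreases left→right (rising Z_eff, same n) and increases top→bottom (higher n).
These span different periods and groups, so the two trends combine.
O > H: the two effects oppose for this pair; the down-group effect wins (63 vs 32 pm).
Te > O: Te sits below O in group 16, so the down-group effect alone puts Te larger.
Sr > Te: both are in period 5; the period trend gives Sr the larger value.
Approximate values (pm): H 32, O 63, Sr 185, Te 136.
So from smallest to largest: H < O < Te < Sr.

H, O, Te, Sr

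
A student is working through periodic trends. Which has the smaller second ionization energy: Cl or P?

P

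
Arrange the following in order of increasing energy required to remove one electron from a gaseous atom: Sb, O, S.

Sb, S, O

O is in period 2, group 16; S is in period 3, group 16; Sb is in period 5, group 15.
Across a period the outer electron is held more tightly (higher IE₁); down a group it sits in a higher shell, more shielded, and comes off more easily.
These span different periods and groups, so the two trends combine.
S > Sb: both effects reinforce here, so S is clearly the higher of the two.
O > S: O sits above S in group 16, so the down-group effect alone puts O higher.
Tabulated first ionization energy (kJ/mol): O 1314, S 1000, Sb 831.
So from lowest to highest: Sb < S < O.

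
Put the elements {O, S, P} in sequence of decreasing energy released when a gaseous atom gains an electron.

S, O, P

O is in period 2, group 16; P is in period 3, group 15; S is in period 3, group 16.
Electron affinity generally becomes more exothermic across a period toward the halogens and less exothermic down a group.
These span different periods and groups, so the two trends combine.
O > P: both effects reinforce here, so O is clearly the higher of the two.
S > O: this pair runs against the simple trend — see the exception note.
Note the exception: S has a higher electron affinity than O, contrary to the simple trend — the compact 2p subshell of O repels the added electron more than S's larger 3p does.
Approximate values (kJ/mol): O 141, P 72, S 200.
So from highest to lowest: S > O > P.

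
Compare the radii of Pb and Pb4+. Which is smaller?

Forming Pb4+ removes 4 electrons from Pb. Fewer electrons for the same nuclear charge means less shielding and a higher Z_eff on the remaining electrons.
A cation is smaller than its parent atom: Pb4+ < Pb.

Pb4+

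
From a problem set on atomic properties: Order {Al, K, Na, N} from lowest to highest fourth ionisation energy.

After 3 electrons have been removed, what remains? Al³⁺ is the bare [Ne] core; K³⁺ is already 2 electrons into the core; Na³⁺ is already 2 electrons into the core; N³⁺ still has 2 valence electrons.
Usually core removal costs more than valence removal, but here the competition is close: a tightly held n=2 valence electron can cost more to remove than an n=3 core electron, so the actual values have to decide it.
Tabulated IE_4 (kJ/mol): Al 11577, K 5877, Na 9543, N 7475.
Overall IE_4 order: K < N < Na < Al.

K, N, Na, Al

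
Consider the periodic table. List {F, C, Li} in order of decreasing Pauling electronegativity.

F > C > Li

Li is in period 2, group 1; C is in period 2, group 14; F is in period 2, group 17.
Smaller atoms with higher effective nuclear charge are more electronegative.
All lie in period 2, so electronegativity increases left to right.
So from highest to lowest: F > C > Li.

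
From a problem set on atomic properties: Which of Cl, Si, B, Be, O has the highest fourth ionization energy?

B

IE_4 is the cost of taking one more electron from the +3 cation: Cl³⁺ still has 4 valence electrons; Si³⁺ still has 1 valence electron; B³⁺ is the bare [He] core; Be³⁺ is already 1 electron into the core; O³⁺ still has 3 valence electrons.
Pulling an electron out of a noble-gas core costs far more than removing a remaining valence electron, so Be and B sit at the high end of IE_4.
Valence configurations: Cl³⁺ [Ne]3s²3p², Si³⁺ [Ne]3s¹, O³⁺ [He]2s²2p¹.
The numbers (kJ/mol): Cl 5159, Si 4356, B 25026, Be 21007, O 7469.
So the fourth ionization energies run Si < Cl < O < Be < B.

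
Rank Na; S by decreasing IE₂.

After 1 electron has been removed, what remains? Na⁺ is the bare [Ne] core; S⁺ still has 5 valence electrons.
Pulling an electron out of a noble-gas core costs far more than removing a remaining valence electron, so Na sits at the high end of IE_2.
Approximate IE_2 values (kJ/mol): Na 4562, S 2252.
Putting it together, IE_2: S < Na.

Na > S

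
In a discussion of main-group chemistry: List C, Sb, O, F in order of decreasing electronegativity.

Smaller atoms with higher effective nuclear charge are more electronegative.
Neither a single period nor a single group — weigh both effects.
C > Sb: the two effects oppose for this pair; the down-group effect wins (2.55 vs 2.05).
O > C: O lies to the right of C in period 2, so the across-period effect alone puts O higher.
F > O: F lies to the right of O in period 2, so the across-period effect alone puts F higher.
Tabulated electronegativity (Pauling): C 2.55, O 3.44, F 3.98, Sb 2.05.
So from highest to lowest: F > O > C > Sb.

F > O > C > Sb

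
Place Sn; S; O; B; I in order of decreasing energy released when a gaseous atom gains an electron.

I, S, O, Sn, B

B is in period 2, group 13; O is in period 2, group 16; S is in period 3, group 16; Sn is in period 5, group 14; I is in period 5, group 17.
Electron affinity generally becomes more exothermic across a period toward the halogens and less exothermic down a group.
Neither a single period nor a single group — weigh both effects.
Sn > B: the two effects oppose for this pair; the across-period effect wins (107 vs 27 kJ/mol).
O > Sn: relative to Sn, both the across-period and down-group shifts push O's electron affinity up.
S > O: this pair runs against the simple trend — see the exception note.
I > S: the two effects oppose for this pair; the across-period effect wins (295 vs 200 kJ/mol).
Note the exception: S has a higher electron affinity than O, contrary to the simple trend — the compact 2p subshell of O repels the added electron more than S's larger 3p does.
For reference (kJ/mol): B 27, O 141, S 200, Sn 107, I 295.
So from highest to lowest: I > S > O > Sn > B.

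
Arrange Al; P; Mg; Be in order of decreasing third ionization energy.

Be, Mg, P, Al

After 2 electrons have been removed, what remains? Al²⁺ still has 1 valence electron; P²⁺ still has 3 valence electrons; Mg²⁺ is the bare [Ne] core; Be²⁺ is the bare [He] core.
Core electrons are held far more tightly than valence electrons, so Mg and Be top the IE_3 order.
Valence configurations: Al²⁺ [Ne]3s¹, P²⁺ [Ne]3s²3p¹.
Approximate IE_3 values (kJ/mol): Al 2745, P 2914, Mg 7733, Be 14849.
Hence IE_3: Al < P < Mg < Be.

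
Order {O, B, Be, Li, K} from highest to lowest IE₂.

Li, O, K, B, Be

After 1 electron has been removed, what remains? O⁺ still has 5 valence electrons; B⁺ still has 2 valence electrons; Be⁺ still has 1 valence electron; Li⁺ is the bare [He] core; K⁺ is the bare [Ar] core.
Usually core removal costs more than valence removal, but here the competition is close: a tightly held n=2 valence electron can cost more to remove than an n=3 core electron, so the actual values have to decide it.
Valence configurations: O⁺ [He]2s²2p³, B⁺ [He]2s², Be⁺ [He]2s¹.
The numbers (kJ/mol): O 3388, B 2427, Be 1757, Li 7298, K 3052.
So the second ionization energies run Be < B < K < O < Li.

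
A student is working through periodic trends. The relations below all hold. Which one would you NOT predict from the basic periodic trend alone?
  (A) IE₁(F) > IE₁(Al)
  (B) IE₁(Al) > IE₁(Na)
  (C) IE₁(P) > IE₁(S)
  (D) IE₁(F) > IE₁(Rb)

The general trend: IE₁ increases across a period and decreases down a group.
(A) F (period 2, group 17) vs Al (period 3, group 13): the stated order agrees with the simple trend.
(B) Al (period 3, group 13) vs Na (period 3, group 1): the stated order agrees with the simple trend.
(C) P (period 3, group 15) vs S (period 3, group 16): the stated order contradicts the simple trend.
(D) F (period 2, group 17) vs Rb (period 5, group 1): the stated order agrees with the simple trend.
The exception is (C): S (3p⁴) ionizes more easily than half-filled P (3p³) because the paired 3p electron in S is pushed out by e⁻–e⁻ repulsion.

(C)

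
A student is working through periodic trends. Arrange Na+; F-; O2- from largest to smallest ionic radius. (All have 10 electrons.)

O2-, F-, Na+

All of these have 10 electrons, so size is governed by nuclear charge alone: the more protons, the stronger the pull on the same electron cloud, and the smaller the ion.
Nuclear charges: Na+ (Z=11), F- (Z=9), O2- (Z=8).
Largest to smallest: O2- > F- > Na+.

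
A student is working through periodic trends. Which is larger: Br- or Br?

Br-

Forming Br- adds 1 electron to Br. More electron–electron repulsion in the same shell, with unchanged nuclear charge, lets the cloud expand.
An anion is larger than its parent atom: Br- > Br.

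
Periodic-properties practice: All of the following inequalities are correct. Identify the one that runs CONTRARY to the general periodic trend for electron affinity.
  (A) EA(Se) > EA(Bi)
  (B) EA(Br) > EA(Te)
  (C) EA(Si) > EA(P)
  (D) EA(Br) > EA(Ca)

The general trend: electron affinity increases across a period and decreases down a group.
(A) Se (period 4, group 16) vs Bi (period 6, group 15): the stated order agrees with the simple trend.
(B) Br (period 4, group 17) vs Te (period 5, group 16): the stated order agrees with the simple trend.
(C) Si (period 3, group 14) vs P (period 3, group 15): the stated order contradicts the simple trend.
(D) Br (period 4, group 17) vs Ca (period 4, group 2): the stated order agrees with the simple trend.
The exception is (C): adding an electron to P's half-filled 3p³ is unfavourable, so Si (3p²) has the more exothermic EA.

(C)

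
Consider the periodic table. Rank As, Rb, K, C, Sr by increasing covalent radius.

C < As < Sr < K < Rb

Across a period the added protons contract the valence shell; down a group each new principal shell makes the atom larger.
Neither a single period nor a single group — weigh both effects.
As > C: the two effects oppose for this pair; the down-group effect wins (121 vs 75 pm).
Sr > As: relative to As, both the across-period and down-group shifts push Sr's atomic radius up.
K > Sr: the two effects oppose for this pair; the across-period effect wins (196 vs 185 pm).
Rb > K: they share group 1; the group trend gives Rb the larger value.
Tabulated atomic radius (pm): C 75, K 196, As 121, Rb 210, Sr 185.
So from smallest to largest: C < As < Sr < K < Rb.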